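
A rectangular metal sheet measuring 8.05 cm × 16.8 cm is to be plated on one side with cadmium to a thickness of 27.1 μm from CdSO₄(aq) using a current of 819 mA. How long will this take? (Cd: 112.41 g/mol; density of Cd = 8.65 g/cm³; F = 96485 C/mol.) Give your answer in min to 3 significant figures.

111 min

Plated area = 8.05 × 16.8 = 135.2 cm²
Volume = 135.2 × 27.1×10⁻⁴ cm = 0.3664 cm³
m(Cd) = 0.3664 × 8.65 = 3.169 g
n(Cd) = 3.169 / 112.41 = 0.02819 mol; n(e⁻) = 2 × 0.02819 = 0.05638 mol
Q = 0.05638 × 96485 = 5440 C
t = 5440 / 0.819 = 6642 s = 111 min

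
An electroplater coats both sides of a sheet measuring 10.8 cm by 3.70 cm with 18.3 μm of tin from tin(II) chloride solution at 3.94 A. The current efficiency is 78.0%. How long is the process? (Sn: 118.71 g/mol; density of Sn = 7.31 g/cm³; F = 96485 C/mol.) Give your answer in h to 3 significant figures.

Plated area = 2 × 10.8 × 3.70 = 79.92 cm²
Volume = 79.92 × 18.3×10⁻⁴ cm = 0.1463 cm³
m(Sn) = 0.1463 × 7.31 = 1.069 g
n(Sn) = 1.069 / 118.71 = 0.009005 mol; n(e⁻) = 2 × 0.009005 = 0.01801 mol
Q = 0.01801 × 96485 / 0.780 = 2228 C
t = 2228 / 3.94 = 565.5 s = 0.157 h

0.157 h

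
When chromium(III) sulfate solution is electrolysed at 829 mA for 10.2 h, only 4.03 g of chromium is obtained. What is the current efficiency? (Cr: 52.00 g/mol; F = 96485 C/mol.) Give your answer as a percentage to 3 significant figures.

73.7%

Q = 0.829 × 36720 = 30440 C
n(e⁻) = 30440 / 96485 = 0.3155 mol
Cr³⁺ + 3e⁻ → Cr, so theoretical n(Cr) = 0.1052 mol → 5.470 g
Efficiency = 4.03 / 5.470 = 0.7367 = 73.7%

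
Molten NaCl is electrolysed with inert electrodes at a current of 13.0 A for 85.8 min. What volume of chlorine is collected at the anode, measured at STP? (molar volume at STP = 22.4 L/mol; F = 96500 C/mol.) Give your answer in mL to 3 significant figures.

7770 mL

Q = 13.0 A × 5148 s = 66920 C
Moles of electrons = 66920 / 96500 = 0.6935 mol
2Cl⁻ → Cl₂ + 2e⁻, so n(Cl₂) = 0.6935 / 2 = 0.3468 mol
V = 0.3468 × 22.4 = 7.768 L
= 7770 mL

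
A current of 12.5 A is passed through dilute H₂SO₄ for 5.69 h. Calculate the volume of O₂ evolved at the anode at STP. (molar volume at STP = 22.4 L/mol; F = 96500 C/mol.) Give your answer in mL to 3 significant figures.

Q = It = 12.5 × 20484 = 2.561×10^5 C
n(e⁻) = 2.561×10^5 / 96500 = 2.654 mol
2H₂O → O₂ + 4H⁺ + 4e⁻, so n(O₂) = 2.654 / 4 = 0.6635 mol
V = 0.6635 × 22.4 = 14.86 L
= 14900 mL

14900 mL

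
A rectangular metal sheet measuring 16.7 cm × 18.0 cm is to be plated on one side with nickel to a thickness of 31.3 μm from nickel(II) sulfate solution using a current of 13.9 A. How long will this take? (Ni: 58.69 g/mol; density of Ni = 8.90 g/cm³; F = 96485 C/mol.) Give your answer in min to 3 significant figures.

33.0 min

Plated area = 16.7 × 18.0 = 300.6 cm²
Volume = 300.6 × 31.3×10⁻⁴ cm = 0.9409 cm³
m(Ni) = 0.9409 × 8.90 = 8.374 g
n(Ni) = 8.374 / 58.69 = 0.1427 mol; n(e⁻) = 2 × 0.1427 = 0.2854 mol
Q = 0.2854 × 96485 = 27540 C
t = 27540 / 13.9 = 1981 s = 33.0 min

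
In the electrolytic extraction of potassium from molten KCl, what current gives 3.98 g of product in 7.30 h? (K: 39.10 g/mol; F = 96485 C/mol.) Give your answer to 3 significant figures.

0.374 A

n(K) = 3.98 / 39.10 = 0.1018 mol
K⁺ + e⁻ → K, so n(e⁻) = 0.1018 mol
Q = 0.1018 × 96485 = 9822 C
I = Q / t = 9822 / 26280 s = 0.374 A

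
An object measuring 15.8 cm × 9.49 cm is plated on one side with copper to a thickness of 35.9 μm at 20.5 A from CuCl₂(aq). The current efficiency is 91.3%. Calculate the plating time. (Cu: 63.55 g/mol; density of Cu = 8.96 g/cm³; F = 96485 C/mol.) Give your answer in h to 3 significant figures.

0.217 h

Plated area = 15.8 × 9.49 = 149.9 cm²
Volume = 149.9 × 35.9×10⁻⁴ cm = 0.5381 cm³
m(Cu) = 0.5381 × 8.96 = 4.821 g
n(Cu) = 4.821 / 63.55 = 0.07586 mol; n(e⁻) = 2 × 0.07586 = 0.1517 mol
Q = 0.1517 × 96485 / 0.913 = 16030 C
t = 16030 / 20.5 = 782.0 s = 0.217 h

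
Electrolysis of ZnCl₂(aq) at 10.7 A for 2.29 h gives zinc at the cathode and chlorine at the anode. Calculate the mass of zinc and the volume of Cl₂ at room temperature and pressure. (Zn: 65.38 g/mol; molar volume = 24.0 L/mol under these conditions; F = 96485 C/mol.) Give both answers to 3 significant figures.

Q = 10.7 × 8244 = 88210 C; n(e⁻) = 88210 / 96485 = 0.9142 mol
Cathode: Zn²⁺ + 2e⁻ → Zn → n(Zn) = 0.9142/2 = 0.4571 mol → 29.9 g
Anode: 2Cl⁻ → Cl₂ + 2e⁻ → n(Cl₂) = 0.9142/2 = 0.4571 mol → 11.0 L

29.9 g Zn; 11.0 L Cl₂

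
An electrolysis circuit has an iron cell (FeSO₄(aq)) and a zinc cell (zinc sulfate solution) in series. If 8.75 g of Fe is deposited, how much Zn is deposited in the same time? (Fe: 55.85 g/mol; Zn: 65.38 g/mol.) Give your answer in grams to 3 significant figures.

n(Fe) = 8.75 / 55.85 = 0.1567 mol
Fe²⁺ + 2e⁻ → Fe, so n(e⁻) = 2 × 0.1567 = 0.3134 mol
Same current for the same time ⇒ same n(e⁻) = 0.3134 mol in both cells.
Zn²⁺ + 2e⁻ → Zn, so n(Zn) = 0.3134 / 2 = 0.1567 mol
m(Zn) = 0.1567 × 65.38 = 10.2 g

10.2 g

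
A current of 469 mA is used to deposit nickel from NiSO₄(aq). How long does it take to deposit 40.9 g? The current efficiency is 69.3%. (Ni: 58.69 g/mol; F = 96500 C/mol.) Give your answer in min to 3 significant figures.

6900 min

n(Ni) = 40.9 / 58.69 = 0.6969 mol
Ni²⁺ + 2e⁻ → Ni, so n(e⁻) = 2 × 0.6969 = 1.394 mol
Q = 1.394 × 96500 / 0.693 = 1.941×10^5 C
t = Q / I = 1.941×10^5 / 0.469 = 4.139×10^5 s = 6900 min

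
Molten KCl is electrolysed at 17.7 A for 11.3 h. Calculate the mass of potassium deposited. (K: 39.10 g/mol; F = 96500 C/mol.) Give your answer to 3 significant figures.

292 g

Charge passed = 17.7 × 40680 = 7.200×10^5 C
n(e⁻) = 7.200×10^5 / 96500 = 7.461 mol
K⁺ + e⁻ → K, so n(K) = 7.461 mol
m = 7.461 × 39.10 = 292 g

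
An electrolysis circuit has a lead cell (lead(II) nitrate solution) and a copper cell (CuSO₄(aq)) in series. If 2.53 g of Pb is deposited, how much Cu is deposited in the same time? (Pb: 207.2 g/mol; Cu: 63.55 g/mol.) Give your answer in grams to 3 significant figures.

n(Pb) = 2.53 / 207.2 = 0.01221 mol
Pb²⁺ + 2e⁻ → Pb, so n(e⁻) = 2 × 0.01221 = 0.02442 mol
The cells are in series, so the same charge (and hence the same n(e⁻) = 0.02442 mol) passes through both.
Cu²⁺ + 2e⁻ → Cu, so n(Cu) = 0.02442 / 2 = 0.01221 mol
m(Cu) = 0.01221 × 63.55 = 0.776 g

0.776 g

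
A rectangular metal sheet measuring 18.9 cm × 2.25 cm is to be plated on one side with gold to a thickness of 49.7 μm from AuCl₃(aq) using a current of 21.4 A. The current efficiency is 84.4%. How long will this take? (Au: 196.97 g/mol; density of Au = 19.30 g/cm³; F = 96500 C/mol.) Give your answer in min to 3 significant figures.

Plated area = 18.9 × 2.25 = 42.53 cm²
Volume = 42.53 × 49.7×10⁻⁴ cm = 0.2114 cm³
m(Au) = 0.2114 × 19.30 = 4.080 g
n(Au) = 4.080 / 196.97 = 0.02071 mol; n(e⁻) = 3 × 0.02071 = 0.06213 mol
Q = 0.06213 × 96500 / 0.844 = 7104 C
t = 7104 / 21.4 = 332.0 s = 5.53 min

5.53 min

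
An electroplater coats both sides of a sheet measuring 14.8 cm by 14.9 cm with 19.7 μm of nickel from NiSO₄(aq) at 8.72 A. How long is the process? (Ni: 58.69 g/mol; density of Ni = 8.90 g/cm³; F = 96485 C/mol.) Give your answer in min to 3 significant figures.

Plated area = 2 × 14.8 × 14.9 = 441.0 cm²
Volume = 441.0 × 19.7×10⁻⁴ cm = 0.8688 cm³
m(Ni) = 0.8688 × 8.90 = 7.732 g
n(Ni) = 7.732 / 58.69 = 0.1317 mol; n(e⁻) = 2 × 0.1317 = 0.2634 mol
Q = 0.2634 × 96485 = 25410 C
t = 25410 / 8.72 = 2914 s = 48.6 min

48.6 min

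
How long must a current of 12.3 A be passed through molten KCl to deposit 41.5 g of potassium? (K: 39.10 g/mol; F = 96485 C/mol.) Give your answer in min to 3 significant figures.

n(K) = 41.5 / 39.10 = 1.061 mol
K⁺ + e⁻ → K, so n(e⁻) = 1.061 mol
Q = 1.061 × 96485 = 1.024×10^5 C
t = Q / I = 1.024×10^5 / 12.3 = 8325 s = 139 min

139 min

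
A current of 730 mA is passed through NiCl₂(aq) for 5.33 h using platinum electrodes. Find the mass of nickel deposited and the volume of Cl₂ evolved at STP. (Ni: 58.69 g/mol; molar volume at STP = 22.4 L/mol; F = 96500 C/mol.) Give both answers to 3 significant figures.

4.26 g Ni; 1.63 L Cl₂

Q = 0.730 × 19188 = 14010 C; n(e⁻) = 14010 / 96500 = 0.1452 mol
Cathode: Ni²⁺ + 2e⁻ → Ni → n(Ni) = 0.1452/2 = 0.07260 mol → 4.26 g
Anode: 2Cl⁻ → Cl₂ + 2e⁻ → n(Cl₂) = 0.1452/2 = 0.07260 mol → 1.63 L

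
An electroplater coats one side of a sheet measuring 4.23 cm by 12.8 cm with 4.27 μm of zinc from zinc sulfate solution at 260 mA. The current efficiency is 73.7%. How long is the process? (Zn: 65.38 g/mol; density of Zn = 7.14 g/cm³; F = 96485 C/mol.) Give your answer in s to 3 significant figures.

Plated area = 4.23 × 12.8 = 54.14 cm²
Volume = 54.14 × 4.27×10⁻⁴ cm = 0.02312 cm³
m(Zn) = 0.02312 × 7.14 = 0.1651 g
n(Zn) = 0.1651 / 65.38 = 0.002525 mol; n(e⁻) = 2 × 0.002525 = 0.005050 mol
Q = 0.005050 × 96485 / 0.737 = 661.1 C
t = 661.1 / 0.260 = 2543 s

2540 s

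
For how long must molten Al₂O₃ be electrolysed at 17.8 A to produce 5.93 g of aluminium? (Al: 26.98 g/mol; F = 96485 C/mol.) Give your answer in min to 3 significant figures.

n(Al) = 5.93 / 26.98 = 0.2198 mol
Al³⁺ + 3e⁻ → Al, so n(e⁻) = 3 × 0.2198 = 0.6594 mol
Q = 0.6594 × 96485 = 63620 C
t = Q / I = 63620 / 17.8 = 3574 s = 59.6 min

59.6 min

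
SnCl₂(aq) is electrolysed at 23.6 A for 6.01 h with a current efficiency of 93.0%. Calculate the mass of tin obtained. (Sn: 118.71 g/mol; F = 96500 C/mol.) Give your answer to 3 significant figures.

292 g

Q = 23.6 × 21636 = 5.106×10^5 C
n(e⁻) = 5.106×10^5 / 96500 = 5.291 mol
Sn²⁺ + 2e⁻ → Sn, so theoretical m(Sn) = 2.646 × 118.71 = 314.1 g
Actual mass = 93.0% × 314.1 = 292 g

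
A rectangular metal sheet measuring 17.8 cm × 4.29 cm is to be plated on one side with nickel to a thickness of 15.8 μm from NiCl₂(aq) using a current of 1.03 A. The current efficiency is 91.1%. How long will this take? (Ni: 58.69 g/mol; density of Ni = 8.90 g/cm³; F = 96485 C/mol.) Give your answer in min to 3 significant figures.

Plated area = 17.8 × 4.29 = 76.36 cm²
Volume = 76.36 × 15.8×10⁻⁴ cm = 0.1206 cm³
m(Ni) = 0.1206 × 8.90 = 1.073 g
n(Ni) = 1.073 / 58.69 = 0.01828 mol; n(e⁻) = 2 × 0.01828 = 0.03656 mol
Q = 0.03656 × 96485 / 0.911 = 3872 C
t = 3872 / 1.03 = 3759 s = 62.7 min

62.7 min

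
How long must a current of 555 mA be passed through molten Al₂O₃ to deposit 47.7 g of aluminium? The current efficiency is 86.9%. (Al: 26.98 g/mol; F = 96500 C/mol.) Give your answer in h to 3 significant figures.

295 h

n(Al) = 47.7 / 26.98 = 1.768 mol
Al³⁺ + 3e⁻ → Al, so n(e⁻) = 3 × 1.768 = 5.304 mol
Q = 5.304 × 96500 / 0.869 = 5.890×10^5 C
t = Q / I = 5.890×10^5 / 0.555 = 1.061×10^6 s = 295 h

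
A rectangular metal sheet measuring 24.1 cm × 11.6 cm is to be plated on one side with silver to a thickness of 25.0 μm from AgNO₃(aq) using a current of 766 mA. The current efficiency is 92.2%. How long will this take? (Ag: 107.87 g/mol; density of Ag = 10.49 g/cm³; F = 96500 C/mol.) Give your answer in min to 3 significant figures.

155 min

Plated area = 24.1 × 11.6 = 279.6 cm²
Volume = 279.6 × 25.0×10⁻⁴ cm = 0.6990 cm³
m(Ag) = 0.6990 × 10.49 = 7.333 g
n(Ag) = 7.333 / 107.87 = 0.06798 mol; n(e⁻) = 0.06798 mol
Q = 0.06798 × 96500 / 0.922 = 7115 C
t = 7115 / 0.766 = 9289 s = 155 min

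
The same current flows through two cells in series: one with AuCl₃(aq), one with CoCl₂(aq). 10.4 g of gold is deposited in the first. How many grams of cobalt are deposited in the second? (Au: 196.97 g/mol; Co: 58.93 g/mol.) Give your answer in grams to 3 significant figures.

4.67 g

n(Au) = 10.4 / 196.97 = 0.05280 mol
Au³⁺ + 3e⁻ → Au, so n(e⁻) = 3 × 0.05280 = 0.1584 mol
Same current for the same time ⇒ same n(e⁻) = 0.1584 mol in both cells.
Co²⁺ + 2e⁻ → Co, so n(Co) = 0.1584 / 2 = 0.07920 mol
m(Co) = 0.07920 × 58.93 = 4.67 g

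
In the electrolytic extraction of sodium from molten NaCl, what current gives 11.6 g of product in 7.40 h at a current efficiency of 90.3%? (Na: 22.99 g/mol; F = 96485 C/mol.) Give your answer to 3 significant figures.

n(Na) = 11.6 / 22.99 = 0.5046 mol
Na⁺ + e⁻ → Na, so n(e⁻) = 0.5046 mol
Q = 0.5046 × 96485 / 0.903 = 53920 C
I = Q / t = 53920 / 26640 s = 2.02 A

2.02 A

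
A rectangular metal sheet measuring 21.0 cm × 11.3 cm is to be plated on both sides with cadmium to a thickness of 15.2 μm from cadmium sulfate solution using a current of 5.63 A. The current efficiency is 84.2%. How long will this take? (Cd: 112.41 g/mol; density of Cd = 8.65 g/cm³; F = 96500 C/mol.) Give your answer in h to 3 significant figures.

Plated area = 2 × 21.0 × 11.3 = 474.6 cm²
Volume = 474.6 × 15.2×10⁻⁴ cm = 0.7214 cm³
m(Cd) = 0.7214 × 8.65 = 6.240 g
n(Cd) = 6.240 / 112.41 = 0.05551 mol; n(e⁻) = 2 × 0.05551 = 0.1110 mol
Q = 0.1110 × 96500 / 0.842 = 12720 C
t = 12720 / 5.63 = 2259 s = 0.628 h

0.628 h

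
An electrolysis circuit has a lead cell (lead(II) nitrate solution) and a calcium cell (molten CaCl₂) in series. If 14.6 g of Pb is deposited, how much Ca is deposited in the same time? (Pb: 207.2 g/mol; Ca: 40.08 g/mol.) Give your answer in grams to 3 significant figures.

n(Pb) = 14.6 / 207.2 = 0.07046 mol
Pb²⁺ + 2e⁻ → Pb, so n(e⁻) = 2 × 0.07046 = 0.1409 mol
In series, the same 0.1409 mol of electrons flows through the second cell.
Ca²⁺ + 2e⁻ → Ca, so n(Ca) = 0.1409 / 2 = 0.07045 mol
m(Ca) = 0.07045 × 40.08 = 2.82 g

2.82 g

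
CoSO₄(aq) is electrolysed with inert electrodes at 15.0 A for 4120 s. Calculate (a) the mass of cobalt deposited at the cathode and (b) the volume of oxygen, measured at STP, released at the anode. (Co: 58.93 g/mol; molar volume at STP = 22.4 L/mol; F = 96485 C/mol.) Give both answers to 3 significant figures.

Q = 15.0 × 4120 = 61800 C; n(e⁻) = 61800 / 96485 = 0.6405 mol
Cathode: Co²⁺ + 2e⁻ → Co → n(Co) = 0.6405/2 = 0.3203 mol → 18.9 g
Anode: 2H₂O → O₂ + 4H⁺ + 4e⁻ → n(O₂) = 0.6405/4 = 0.1601 mol → 3.59 L

18.9 g Co; 3.59 L O₂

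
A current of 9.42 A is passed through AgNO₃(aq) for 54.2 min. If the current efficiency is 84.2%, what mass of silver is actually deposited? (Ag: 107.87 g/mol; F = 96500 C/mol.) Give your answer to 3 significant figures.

Q = 9.42 × 3252 = 30630 C
n(e⁻) = 30630 / 96500 = 0.3174 mol
Ag⁺ + e⁻ → Ag, so theoretical m(Ag) = 0.3174 × 107.87 = 34.24 g
Actual mass = 84.2% × 34.24 = 28.8 g

28.8 g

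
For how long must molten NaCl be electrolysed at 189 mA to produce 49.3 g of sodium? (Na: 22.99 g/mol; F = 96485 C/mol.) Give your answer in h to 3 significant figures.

n(Na) = 49.3 / 22.99 = 2.144 mol
Na⁺ + e⁻ → Na, so n(e⁻) = 2.144 mol
Q = 2.144 × 96485 = 2.069×10^5 C
t = Q / I = 2.069×10^5 / 0.189 = 1.095×10^6 s = 304 h

304 h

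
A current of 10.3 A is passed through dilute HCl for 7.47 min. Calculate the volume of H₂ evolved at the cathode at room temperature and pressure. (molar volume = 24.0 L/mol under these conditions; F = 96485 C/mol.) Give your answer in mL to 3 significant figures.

574 mL

Q = 10.3 A × 448.2 s = 4616 C
n(e⁻) = 4616 / 96485 = 0.04784 mol
2H⁺ + 2e⁻ → H₂, so n(H₂) = 0.04784 / 2 = 0.02392 mol
V = 0.02392 × 24.0 = 0.5741 L
= 574 mL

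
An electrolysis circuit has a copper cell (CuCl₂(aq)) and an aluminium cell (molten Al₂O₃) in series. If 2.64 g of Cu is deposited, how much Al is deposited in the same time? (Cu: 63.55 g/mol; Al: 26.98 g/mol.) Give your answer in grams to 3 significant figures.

n(Cu) = 2.64 / 63.55 = 0.04154 mol
Cu²⁺ + 2e⁻ → Cu, so n(e⁻) = 2 × 0.04154 = 0.08308 mol
The cells are in series, so the same charge (and hence the same n(e⁻) = 0.08308 mol) passes through both.
Al³⁺ + 3e⁻ → Al, so n(Al) = 0.08308 / 3 = 0.02769 mol
m(Al) = 0.02769 × 26.98 = 0.747 g

0.747 g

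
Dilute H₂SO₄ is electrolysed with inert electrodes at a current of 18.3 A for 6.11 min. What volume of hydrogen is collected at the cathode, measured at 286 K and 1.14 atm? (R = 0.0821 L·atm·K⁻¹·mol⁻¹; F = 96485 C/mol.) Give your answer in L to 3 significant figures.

0.716 L

Charge passed = 18.3 × 366.6 = 6709 C
Moles of electrons = 6709 / 96485 = 0.06953 mol
2H⁺ + 2e⁻ → H₂, so n(H₂) = 0.06953 / 2 = 0.03477 mol
V = nRT/P = 0.03477 × 0.0821 × 286 / 1.14 = 0.7162 L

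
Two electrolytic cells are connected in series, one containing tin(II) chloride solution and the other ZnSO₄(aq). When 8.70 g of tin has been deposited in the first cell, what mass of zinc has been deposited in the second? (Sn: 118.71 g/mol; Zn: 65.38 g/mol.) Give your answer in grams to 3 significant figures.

n(Sn) = 8.70 / 118.71 = 0.07329 mol
Sn²⁺ + 2e⁻ → Sn, so n(e⁻) = 2 × 0.07329 = 0.1466 mol
In series, the same 0.1466 mol of electrons flows through the second cell.
Zn²⁺ + 2e⁻ → Zn, so n(Zn) = 0.1466 / 2 = 0.07330 mol
m(Zn) = 0.07330 × 65.38 = 4.79 g

4.79 g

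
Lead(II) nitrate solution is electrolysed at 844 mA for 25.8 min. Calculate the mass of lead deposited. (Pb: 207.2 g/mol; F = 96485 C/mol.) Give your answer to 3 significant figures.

Q = It = 0.844 × 1548 = 1307 C
Moles of electrons = 1307 / 96485 = 0.01355 mol
Pb²⁺ + 2e⁻ → Pb, so n(Pb) = 0.01355 / 2 = 0.006775 mol
m = 0.006775 × 207.2 = 1.40 g

1.40 g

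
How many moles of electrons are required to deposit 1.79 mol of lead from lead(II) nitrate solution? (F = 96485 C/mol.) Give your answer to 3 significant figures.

Pb²⁺ + 2e⁻ → Pb, so n(e⁻) = 2 × 1.79 = 3.580 mol

3.58 mol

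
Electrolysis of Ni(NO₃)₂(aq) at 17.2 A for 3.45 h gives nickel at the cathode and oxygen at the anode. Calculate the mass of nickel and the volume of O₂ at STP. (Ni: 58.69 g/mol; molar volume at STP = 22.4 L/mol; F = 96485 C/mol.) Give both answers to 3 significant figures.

65.0 g Ni; 12.4 L O₂

Q = 17.2 × 12420 = 2.136×10^5 C; n(e⁻) = 2.136×10^5 / 96485 = 2.214 mol
Cathode: Ni²⁺ + 2e⁻ → Ni → n(Ni) = 2.214/2 = 1.107 mol → 65.0 g
Anode: 2H₂O → O₂ + 4H⁺ + 4e⁻ → n(O₂) = 2.214/4 = 0.5535 mol → 12.4 L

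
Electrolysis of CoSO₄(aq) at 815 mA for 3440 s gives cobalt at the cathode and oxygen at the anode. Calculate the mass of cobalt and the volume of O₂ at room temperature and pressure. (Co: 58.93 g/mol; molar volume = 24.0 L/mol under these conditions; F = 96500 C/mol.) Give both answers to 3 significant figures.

0.856 g Co; 0.174 L O₂

Q = 0.815 × 3440 = 2804 C; n(e⁻) = 2804 / 96500 = 0.02906 mol
Cathode: Co²⁺ + 2e⁻ → Co → n(Co) = 0.02906/2 = 0.01453 mol → 0.856 g
Anode: 2H₂O → O₂ + 4H⁺ + 4e⁻ → n(O₂) = 0.02906/4 = 0.007265 mol → 0.174 L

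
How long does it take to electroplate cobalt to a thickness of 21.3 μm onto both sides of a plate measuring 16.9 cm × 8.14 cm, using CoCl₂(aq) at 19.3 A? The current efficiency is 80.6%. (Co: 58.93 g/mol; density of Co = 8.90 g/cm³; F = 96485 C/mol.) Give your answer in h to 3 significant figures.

0.305 h

Plated area = 2 × 16.9 × 8.14 = 275.1 cm²
Volume = 275.1 × 21.3×10⁻⁴ cm = 0.5860 cm³
m(Co) = 0.5860 × 8.90 = 5.215 g
n(Co) = 5.215 / 58.93 = 0.08849 mol; n(e⁻) = 2 × 0.08849 = 0.1770 mol
Q = 0.1770 × 96485 / 0.806 = 21190 C
t = 21190 / 19.3 = 1098 s = 0.305 h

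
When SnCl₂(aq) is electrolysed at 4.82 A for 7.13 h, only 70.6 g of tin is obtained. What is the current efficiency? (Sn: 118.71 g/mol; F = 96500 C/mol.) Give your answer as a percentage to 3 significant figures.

92.8%

Q = 4.82 × 25668 = 1.237×10^5 C
n(e⁻) = 1.237×10^5 / 96500 = 1.282 mol
Sn²⁺ + 2e⁻ → Sn, so theoretical n(Sn) = 0.6410 mol → 76.09 g
Efficiency = 70.6 / 76.09 = 0.9278 = 92.8%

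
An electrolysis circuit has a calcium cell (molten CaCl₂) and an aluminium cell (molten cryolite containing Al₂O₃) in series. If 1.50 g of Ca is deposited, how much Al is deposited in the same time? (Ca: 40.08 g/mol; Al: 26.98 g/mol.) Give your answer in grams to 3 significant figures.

n(Ca) = 1.50 / 40.08 = 0.03743 mol
Ca²⁺ + 2e⁻ → Ca, so n(e⁻) = 2 × 0.03743 = 0.07486 mol
In series, the same 0.07486 mol of electrons flows through the second cell.
Al³⁺ + 3e⁻ → Al, so n(Al) = 0.07486 / 3 = 0.02495 mol
m(Al) = 0.02495 × 26.98 = 0.673 g

0.673 g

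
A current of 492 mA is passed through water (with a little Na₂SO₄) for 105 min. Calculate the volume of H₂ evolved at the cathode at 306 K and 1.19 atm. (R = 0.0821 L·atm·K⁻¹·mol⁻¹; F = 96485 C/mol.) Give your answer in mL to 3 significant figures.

339 mL

Q = It = 0.492 × 6300 = 3100 C
n(e⁻) = Q/F = 3100/96485 = 0.03213 mol
2H⁺ + 2e⁻ → H₂, so n(H₂) = 0.03213 / 2 = 0.01607 mol
V = nRT/P = 0.01607 × 0.0821 × 306 / 1.19 = 0.3393 L
= 339 mL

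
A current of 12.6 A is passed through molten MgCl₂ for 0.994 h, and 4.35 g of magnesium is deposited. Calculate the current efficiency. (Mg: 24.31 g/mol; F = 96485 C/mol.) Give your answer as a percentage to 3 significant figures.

76.6%

Q = 12.6 × 3578.4 = 45090 C
n(e⁻) = 45090 / 96485 = 0.4673 mol
Mg²⁺ + 2e⁻ → Mg, so theoretical n(Mg) = 0.2337 mol → 5.681 g
Efficiency = 4.35 / 5.681 = 0.7657 = 76.6%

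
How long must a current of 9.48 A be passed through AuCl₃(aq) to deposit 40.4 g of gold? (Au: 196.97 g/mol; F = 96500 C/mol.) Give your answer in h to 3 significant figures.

1.74 h

n(Au) = 40.4 / 196.97 = 0.2051 mol
Au³⁺ + 3e⁻ → Au, so n(e⁻) = 3 × 0.2051 = 0.6153 mol
Q = 0.6153 × 96500 = 59380 C
t = Q / I = 59380 / 9.48 = 6264 s = 1.74 h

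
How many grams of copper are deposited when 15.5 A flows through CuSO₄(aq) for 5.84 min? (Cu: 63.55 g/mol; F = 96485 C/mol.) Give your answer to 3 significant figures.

1.79 g

Q = It = 15.5 × 350.4 = 5431 C
n(e⁻) = Q/F = 5431/96485 = 0.05629 mol
Cu²⁺ + 2e⁻ → Cu, so n(Cu) = 0.05629 / 2 = 0.02815 mol
m = 0.02815 × 63.55 = 1.79 g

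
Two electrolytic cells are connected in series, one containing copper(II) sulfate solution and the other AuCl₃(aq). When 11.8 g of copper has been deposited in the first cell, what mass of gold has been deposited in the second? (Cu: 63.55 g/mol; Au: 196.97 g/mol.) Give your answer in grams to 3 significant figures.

24.4 g

n(Cu) = 11.8 / 63.55 = 0.1857 mol
Cu²⁺ + 2e⁻ → Cu, so n(e⁻) = 2 × 0.1857 = 0.3714 mol
The cells are in series, so the same charge (and hence the same n(e⁻) = 0.3714 mol) passes through both.
Au³⁺ + 3e⁻ → Au, so n(Au) = 0.3714 / 3 = 0.1238 mol
m(Au) = 0.1238 × 196.97 = 24.4 g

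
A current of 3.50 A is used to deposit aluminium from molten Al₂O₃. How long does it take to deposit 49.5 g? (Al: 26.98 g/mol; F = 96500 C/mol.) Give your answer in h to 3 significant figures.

42.2 h

n(Al) = 49.5 / 26.98 = 1.835 mol
Al³⁺ + 3e⁻ → Al, so n(e⁻) = 3 × 1.835 = 5.505 mol
Q = 5.505 × 96500 = 5.312×10^5 C
t = Q / I = 5.312×10^5 / 3.50 = 1.518×10^5 s = 42.2 h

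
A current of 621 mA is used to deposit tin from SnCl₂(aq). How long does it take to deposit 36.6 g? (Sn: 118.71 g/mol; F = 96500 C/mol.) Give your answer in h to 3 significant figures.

n(Sn) = 36.6 / 118.71 = 0.3083 mol
Sn²⁺ + 2e⁻ → Sn, so n(e⁻) = 2 × 0.3083 = 0.6166 mol
Q = 0.6166 × 96500 = 59500 C
t = Q / I = 59500 / 0.621 = 95810 s = 26.6 h

26.6 h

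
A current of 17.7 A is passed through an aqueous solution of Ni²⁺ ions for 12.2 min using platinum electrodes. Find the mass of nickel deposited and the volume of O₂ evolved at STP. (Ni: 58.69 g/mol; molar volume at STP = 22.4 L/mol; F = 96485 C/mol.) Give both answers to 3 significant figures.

Q = 17.7 × 732 = 12960 C; n(e⁻) = 12960 / 96485 = 0.1343 mol
Cathode: Ni²⁺ + 2e⁻ → Ni → n(Ni) = 0.1343/2 = 0.06715 mol → 3.94 g
Anode: 2H₂O → O₂ + 4H⁺ + 4e⁻ → n(O₂) = 0.1343/4 = 0.03358 mol → 0.752 L

3.94 g Ni; 0.752 L O₂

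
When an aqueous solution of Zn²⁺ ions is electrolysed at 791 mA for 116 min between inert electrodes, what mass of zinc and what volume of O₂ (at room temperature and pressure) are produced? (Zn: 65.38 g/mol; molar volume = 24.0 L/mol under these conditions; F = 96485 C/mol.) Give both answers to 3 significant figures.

1.87 g Zn; 0.342 L O₂

Q = 0.791 × 6960 = 5505 C; n(e⁻) = 5505 / 96485 = 0.05706 mol
Cathode: Zn²⁺ + 2e⁻ → Zn → n(Zn) = 0.05706/2 = 0.02853 mol → 1.87 g
Anode: 2H₂O → O₂ + 4H⁺ + 4e⁻ → n(O₂) = 0.05706/4 = 0.01427 mol → 0.342 L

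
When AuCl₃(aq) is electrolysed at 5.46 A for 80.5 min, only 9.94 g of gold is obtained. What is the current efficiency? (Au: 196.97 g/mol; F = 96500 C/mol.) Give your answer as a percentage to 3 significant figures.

Q = 5.46 × 4830 = 26370 C
n(e⁻) = 26370 / 96500 = 0.2733 mol
Au³⁺ + 3e⁻ → Au, so theoretical n(Au) = 0.09110 mol → 17.94 g
Efficiency = 9.94 / 17.94 = 0.5541 = 55.4%

55.4%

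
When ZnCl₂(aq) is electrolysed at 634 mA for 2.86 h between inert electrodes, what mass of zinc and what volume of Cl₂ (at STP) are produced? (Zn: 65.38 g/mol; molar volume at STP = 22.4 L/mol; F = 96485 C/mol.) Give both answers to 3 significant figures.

2.21 g Zn; 0.758 L Cl₂

Q = 0.634 × 10296 = 6528 C; n(e⁻) = 6528 / 96485 = 0.06766 mol
Cathode: Zn²⁺ + 2e⁻ → Zn → n(Zn) = 0.06766/2 = 0.03383 mol → 2.21 g
Anode: 2Cl⁻ → Cl₂ + 2e⁻ → n(Cl₂) = 0.06766/2 = 0.03383 mol → 0.758 L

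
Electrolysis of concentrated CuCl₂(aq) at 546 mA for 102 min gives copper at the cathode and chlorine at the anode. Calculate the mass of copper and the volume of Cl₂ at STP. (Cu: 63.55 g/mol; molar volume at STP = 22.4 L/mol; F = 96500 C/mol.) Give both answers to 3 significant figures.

Q = 0.546 × 6120 = 3342 C; n(e⁻) = 3342 / 96500 = 0.03463 mol
Cathode: Cu²⁺ + 2e⁻ → Cu → n(Cu) = 0.03463/2 = 0.01732 mol → 1.10 g
Anode: 2Cl⁻ → Cl₂ + 2e⁻ → n(Cl₂) = 0.03463/2 = 0.01732 mol → 0.388 L

1.10 g Cu; 0.388 L Cl₂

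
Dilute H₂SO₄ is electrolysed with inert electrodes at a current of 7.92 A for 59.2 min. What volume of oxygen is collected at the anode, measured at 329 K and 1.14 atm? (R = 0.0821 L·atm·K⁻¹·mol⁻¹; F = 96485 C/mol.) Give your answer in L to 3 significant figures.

Charge passed = 7.92 × 3552 = 28130 C
n(e⁻) = Q/F = 28130/96485 = 0.2915 mol
2H₂O → O₂ + 4H⁺ + 4e⁻, so n(O₂) = 0.2915 / 4 = 0.07288 mol
V = nRT/P = 0.07288 × 0.0821 × 329 / 1.14 = 1.727 L

1.73 L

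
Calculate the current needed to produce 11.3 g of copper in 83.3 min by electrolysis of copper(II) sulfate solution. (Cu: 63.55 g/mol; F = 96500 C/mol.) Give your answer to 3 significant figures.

6.87 A

n(Cu) = 11.3 / 63.55 = 0.1778 mol
Cu²⁺ + 2e⁻ → Cu, so n(e⁻) = 2 × 0.1778 = 0.3556 mol
Q = 0.3556 × 96500 = 34320 C
I = Q / t = 34320 / 4998 s = 6.87 A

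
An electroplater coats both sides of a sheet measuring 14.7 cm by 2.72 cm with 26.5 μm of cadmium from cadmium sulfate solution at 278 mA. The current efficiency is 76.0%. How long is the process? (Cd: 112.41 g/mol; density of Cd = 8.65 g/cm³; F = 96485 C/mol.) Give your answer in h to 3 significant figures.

Plated area = 2 × 14.7 × 2.72 = 79.97 cm²
Volume = 79.97 × 26.5×10⁻⁴ cm = 0.2119 cm³
m(Cd) = 0.2119 × 8.65 = 1.833 g
n(Cd) = 1.833 / 112.41 = 0.01631 mol; n(e⁻) = 2 × 0.01631 = 0.03262 mol
Q = 0.03262 × 96485 / 0.760 = 4141 C
t = 4141 / 0.278 = 14900 s = 4.14 h

4.14 h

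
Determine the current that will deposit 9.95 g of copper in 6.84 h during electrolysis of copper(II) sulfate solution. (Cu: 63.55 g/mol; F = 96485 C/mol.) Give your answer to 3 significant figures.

n(Cu) = 9.95 / 63.55 = 0.1566 mol
Cu²⁺ + 2e⁻ → Cu, so n(e⁻) = 2 × 0.1566 = 0.3132 mol
Q = 0.3132 × 96485 = 30220 C
I = Q / t = 30220 / 24624 s = 1.23 A

1.23 A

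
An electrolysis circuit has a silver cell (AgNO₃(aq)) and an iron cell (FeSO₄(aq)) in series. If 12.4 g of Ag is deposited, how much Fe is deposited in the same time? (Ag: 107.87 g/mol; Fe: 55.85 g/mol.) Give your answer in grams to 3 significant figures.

3.21 g

n(Ag) = 12.4 / 107.87 = 0.1150 mol
Ag⁺ + e⁻ → Ag, so n(e⁻) = 0.1150 mol
In series, the same 0.1150 mol of electrons flows through the second cell.
Fe²⁺ + 2e⁻ → Fe, so n(Fe) = 0.1150 / 2 = 0.05750 mol
m(Fe) = 0.05750 × 55.85 = 3.21 g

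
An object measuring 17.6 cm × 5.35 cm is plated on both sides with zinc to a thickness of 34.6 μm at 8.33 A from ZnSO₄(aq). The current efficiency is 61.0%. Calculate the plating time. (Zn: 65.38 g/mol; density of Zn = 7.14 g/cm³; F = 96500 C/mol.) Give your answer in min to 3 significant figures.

Plated area = 2 × 17.6 × 5.35 = 188.3 cm²
Volume = 188.3 × 34.6×10⁻⁴ cm = 0.6515 cm³
m(Zn) = 0.6515 × 7.14 = 4.652 g
n(Zn) = 4.652 / 65.38 = 0.07115 mol; n(e⁻) = 2 × 0.07115 = 0.1423 mol
Q = 0.1423 × 96500 / 0.610 = 22510 C
t = 22510 / 8.33 = 2702 s = 45.0 min

45.0 min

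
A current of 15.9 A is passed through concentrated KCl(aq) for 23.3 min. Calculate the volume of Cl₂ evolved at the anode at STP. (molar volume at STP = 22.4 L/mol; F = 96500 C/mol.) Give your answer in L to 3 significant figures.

Q = 15.9 A × 1398 s = 22230 C
n(e⁻) = 22230 / 96500 = 0.2304 mol
2Cl⁻ → Cl₂ + 2e⁻, so n(Cl₂) = 0.2304 / 2 = 0.1152 mol
V = 0.1152 × 22.4 = 2.580 L

2.58 L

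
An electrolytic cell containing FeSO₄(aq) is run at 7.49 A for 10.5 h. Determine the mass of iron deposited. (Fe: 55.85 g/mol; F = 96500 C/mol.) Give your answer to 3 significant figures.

81.9 g

Charge passed = 7.49 × 37800 = 2.831×10^5 C
n(e⁻) = 2.831×10^5 / 96500 = 2.934 mol
Fe²⁺ + 2e⁻ → Fe, so n(Fe) = 2.934 / 2 = 1.467 mol
m = 1.467 × 55.85 = 81.9 g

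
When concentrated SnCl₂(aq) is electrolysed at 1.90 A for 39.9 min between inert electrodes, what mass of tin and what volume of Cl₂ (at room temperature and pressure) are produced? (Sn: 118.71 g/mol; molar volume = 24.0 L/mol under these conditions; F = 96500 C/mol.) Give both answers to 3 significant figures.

2.80 g Sn; 0.566 L Cl₂

Q = 1.90 × 2394 = 4549 C; n(e⁻) = 4549 / 96500 = 0.04714 mol
Cathode: Sn²⁺ + 2e⁻ → Sn → n(Sn) = 0.04714/2 = 0.02357 mol → 2.80 g
Anode: 2Cl⁻ → Cl₂ + 2e⁻ → n(Cl₂) = 0.04714/2 = 0.02357 mol → 0.566 L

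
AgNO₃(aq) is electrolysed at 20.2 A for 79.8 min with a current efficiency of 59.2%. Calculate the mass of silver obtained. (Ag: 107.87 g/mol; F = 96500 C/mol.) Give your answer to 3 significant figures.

64.0 g

Q = 20.2 × 4788 = 96720 C
n(e⁻) = 96720 / 96500 = 1.002 mol
Ag⁺ + e⁻ → Ag, so theoretical m(Ag) = 1.002 × 107.87 = 108.1 g
Actual mass = 59.2% × 108.1 = 64.0 g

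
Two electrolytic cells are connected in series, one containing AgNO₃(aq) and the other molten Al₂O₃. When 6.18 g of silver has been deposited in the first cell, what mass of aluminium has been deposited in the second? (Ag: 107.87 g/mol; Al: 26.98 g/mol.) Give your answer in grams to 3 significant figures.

0.515 g

n(Ag) = 6.18 / 107.87 = 0.05729 mol
Ag⁺ + e⁻ → Ag, so n(e⁻) = 0.05729 mol
The cells are in series, so the same charge (and hence the same n(e⁻) = 0.05729 mol) passes through both.
Al³⁺ + 3e⁻ → Al, so n(Al) = 0.05729 / 3 = 0.01910 mol
m(Al) = 0.01910 × 26.98 = 0.515 g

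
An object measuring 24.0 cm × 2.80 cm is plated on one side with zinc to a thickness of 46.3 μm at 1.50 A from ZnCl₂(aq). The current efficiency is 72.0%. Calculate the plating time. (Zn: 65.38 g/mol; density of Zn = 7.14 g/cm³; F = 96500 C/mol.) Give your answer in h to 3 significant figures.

Plated area = 24.0 × 2.80 = 67.20 cm²
Volume = 67.20 × 46.3×10⁻⁴ cm = 0.3111 cm³
m(Zn) = 0.3111 × 7.14 = 2.221 g
n(Zn) = 2.221 / 65.38 = 0.03397 mol; n(e⁻) = 2 × 0.03397 = 0.06794 mol
Q = 0.06794 × 96500 / 0.720 = 9106 C
t = 9106 / 1.50 = 6071 s = 1.69 h

1.69 h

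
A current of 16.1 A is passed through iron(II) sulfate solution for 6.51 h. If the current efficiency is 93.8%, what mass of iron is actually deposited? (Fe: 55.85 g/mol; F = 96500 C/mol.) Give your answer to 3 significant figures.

Q = 16.1 × 23436 = 3.773×10^5 C
n(e⁻) = 3.773×10^5 / 96500 = 3.910 mol
Fe²⁺ + 2e⁻ → Fe, so theoretical m(Fe) = 1.955 × 55.85 = 109.2 g
Actual mass = 93.8% × 109.2 = 102 g

102 g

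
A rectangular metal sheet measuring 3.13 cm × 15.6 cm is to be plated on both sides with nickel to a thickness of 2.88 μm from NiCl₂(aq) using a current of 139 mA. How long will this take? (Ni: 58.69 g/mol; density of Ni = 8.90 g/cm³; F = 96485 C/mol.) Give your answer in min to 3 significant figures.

Plated area = 2 × 3.13 × 15.6 = 97.66 cm²
Volume = 97.66 × 2.88×10⁻⁴ cm = 0.02813 cm³
m(Ni) = 0.02813 × 8.90 = 0.2504 g
n(Ni) = 0.2504 / 58.69 = 0.004266 mol; n(e⁻) = 2 × 0.004266 = 0.008532 mol
Q = 0.008532 × 96485 = 823.2 C
t = 823.2 / 0.139 = 5922 s = 98.7 min

98.7 min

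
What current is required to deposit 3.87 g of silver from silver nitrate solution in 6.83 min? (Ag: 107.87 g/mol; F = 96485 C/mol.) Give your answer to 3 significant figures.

8.45 A

n(Ag) = 3.87 / 107.87 = 0.03588 mol
Ag⁺ + e⁻ → Ag, so n(e⁻) = 0.03588 mol
Q = 0.03588 × 96485 = 3462 C
I = Q / t = 3462 / 409.8 s = 8.45 A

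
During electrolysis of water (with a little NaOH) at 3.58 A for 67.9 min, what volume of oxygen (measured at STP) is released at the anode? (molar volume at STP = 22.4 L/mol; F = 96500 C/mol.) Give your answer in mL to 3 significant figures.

Charge passed = 3.58 × 4074 = 14580 C
n(e⁻) = 14580 / 96500 = 0.1511 mol
2H₂O → O₂ + 4H⁺ + 4e⁻, so n(O₂) = 0.1511 / 4 = 0.03778 mol
V = 0.03778 × 22.4 = 0.8463 L
= 846 mL

846 mL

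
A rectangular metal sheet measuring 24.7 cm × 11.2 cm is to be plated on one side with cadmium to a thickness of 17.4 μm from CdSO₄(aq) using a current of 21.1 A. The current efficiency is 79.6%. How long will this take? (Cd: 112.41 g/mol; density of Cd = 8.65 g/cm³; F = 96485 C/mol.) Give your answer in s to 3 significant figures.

Plated area = 24.7 × 11.2 = 276.6 cm²
Volume = 276.6 × 17.4×10⁻⁴ cm = 0.4813 cm³
m(Cd) = 0.4813 × 8.65 = 4.163 g
n(Cd) = 4.163 / 112.41 = 0.03703 mol; n(e⁻) = 2 × 0.03703 = 0.07406 mol
Q = 0.07406 × 96485 / 0.796 = 8977 C
t = 8977 / 21.1 = 425.5 s

426 s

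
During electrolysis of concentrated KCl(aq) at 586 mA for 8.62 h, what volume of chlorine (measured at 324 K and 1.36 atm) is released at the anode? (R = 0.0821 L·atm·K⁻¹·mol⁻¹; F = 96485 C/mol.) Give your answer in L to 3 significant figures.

1.84 L

Q = 0.586 A × 31032 s = 18180 C
Moles of electrons = 18180 / 96485 = 0.1884 mol
2Cl⁻ → Cl₂ + 2e⁻, so n(Cl₂) = 0.1884 / 2 = 0.09420 mol
V = nRT/P = 0.09420 × 0.0821 × 324 / 1.36 = 1.842 L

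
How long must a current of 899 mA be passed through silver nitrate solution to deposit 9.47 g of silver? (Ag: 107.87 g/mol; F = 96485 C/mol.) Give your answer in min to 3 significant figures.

157 min

n(Ag) = 9.47 / 107.87 = 0.08779 mol
Ag⁺ + e⁻ → Ag, so n(e⁻) = 0.08779 mol
Q = 0.08779 × 96485 = 8470 C
t = Q / I = 8470 / 0.899 = 9422 s = 157 min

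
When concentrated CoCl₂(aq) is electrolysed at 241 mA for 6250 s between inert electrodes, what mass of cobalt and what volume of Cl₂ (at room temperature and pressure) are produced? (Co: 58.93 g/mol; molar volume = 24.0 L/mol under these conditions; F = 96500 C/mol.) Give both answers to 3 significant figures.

Q = 0.241 × 6250 = 1506 C; n(e⁻) = 1506 / 96500 = 0.01561 mol
Cathode: Co²⁺ + 2e⁻ → Co → n(Co) = 0.01561/2 = 0.007805 mol → 0.460 g
Anode: 2Cl⁻ → Cl₂ + 2e⁻ → n(Cl₂) = 0.01561/2 = 0.007805 mol → 0.187 L

0.460 g Co; 0.187 L Cl₂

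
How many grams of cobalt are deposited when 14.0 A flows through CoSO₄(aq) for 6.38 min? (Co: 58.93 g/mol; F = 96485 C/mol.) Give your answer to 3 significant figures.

1.64 g

Charge passed = 14.0 × 382.8 = 5359 C
n(e⁻) = Q/F = 5359/96485 = 0.05554 mol
Co²⁺ + 2e⁻ → Co, so n(Co) = 0.05554 / 2 = 0.02777 mol
m = 0.02777 × 58.93 = 1.64 g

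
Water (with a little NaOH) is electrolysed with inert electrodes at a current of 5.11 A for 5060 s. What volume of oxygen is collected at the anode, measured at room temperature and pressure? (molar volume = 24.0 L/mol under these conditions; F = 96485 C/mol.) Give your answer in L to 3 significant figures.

Charge passed = 5.11 × 5060 = 25860 C
n(e⁻) = Q/F = 25860/96485 = 0.2680 mol
2H₂O → O₂ + 4H⁺ + 4e⁻, so n(O₂) = 0.2680 / 4 = 0.06700 mol
V = 0.06700 × 24.0 = 1.608 L

1.61 L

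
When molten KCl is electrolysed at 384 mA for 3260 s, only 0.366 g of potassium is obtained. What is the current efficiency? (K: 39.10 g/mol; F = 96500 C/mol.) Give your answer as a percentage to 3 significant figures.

72.2%

Q = 0.384 × 3260 = 1252 C
n(e⁻) = 1252 / 96500 = 0.01297 mol
K⁺ + e⁻ → K, so theoretical n(K) = 0.01297 mol → 0.5071 g
Efficiency = 0.366 / 0.5071 = 0.7218 = 72.2%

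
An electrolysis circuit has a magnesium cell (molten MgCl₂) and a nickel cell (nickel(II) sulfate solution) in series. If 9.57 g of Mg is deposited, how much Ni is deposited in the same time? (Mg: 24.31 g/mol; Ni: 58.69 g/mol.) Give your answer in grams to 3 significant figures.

n(Mg) = 9.57 / 24.31 = 0.3937 mol
Mg²⁺ + 2e⁻ → Mg, so n(e⁻) = 2 × 0.3937 = 0.7874 mol
Since the cells are in series, n(e⁻) in the Ni cell is also 0.7874 mol.
Ni²⁺ + 2e⁻ → Ni, so n(Ni) = 0.7874 / 2 = 0.3937 mol
m(Ni) = 0.3937 × 58.69 = 23.1 g

23.1 g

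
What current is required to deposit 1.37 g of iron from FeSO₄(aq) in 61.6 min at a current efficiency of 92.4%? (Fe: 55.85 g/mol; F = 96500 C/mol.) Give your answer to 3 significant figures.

n(Fe) = 1.37 / 55.85 = 0.02453 mol
Fe²⁺ + 2e⁻ → Fe, so n(e⁻) = 2 × 0.02453 = 0.04906 mol
Q = 0.04906 × 96500 / 0.924 = 5124 C
I = Q / t = 5124 / 3696 s = 1.39 A

1.39 A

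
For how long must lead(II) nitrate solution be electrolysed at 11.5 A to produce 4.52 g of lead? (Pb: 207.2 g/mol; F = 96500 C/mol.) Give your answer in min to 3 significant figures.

n(Pb) = 4.52 / 207.2 = 0.02181 mol
Pb²⁺ + 2e⁻ → Pb, so n(e⁻) = 2 × 0.02181 = 0.04362 mol
Q = 0.04362 × 96500 = 4209 C
t = Q / I = 4209 / 11.5 = 366.0 s = 6.10 min

6.10 min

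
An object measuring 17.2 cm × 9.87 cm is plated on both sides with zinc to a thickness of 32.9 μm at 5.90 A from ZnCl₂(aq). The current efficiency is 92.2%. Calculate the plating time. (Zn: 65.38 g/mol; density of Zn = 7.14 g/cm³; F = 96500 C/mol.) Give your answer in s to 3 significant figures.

4330 s

Plated area = 2 × 17.2 × 9.87 = 339.5 cm²
Volume = 339.5 × 32.9×10⁻⁴ cm = 1.117 cm³
m(Zn) = 1.117 × 7.14 = 7.975 g
n(Zn) = 7.975 / 65.38 = 0.1220 mol; n(e⁻) = 2 × 0.1220 = 0.2440 mol
Q = 0.2440 × 96500 / 0.922 = 25540 C
t = 25540 / 5.90 = 4329 s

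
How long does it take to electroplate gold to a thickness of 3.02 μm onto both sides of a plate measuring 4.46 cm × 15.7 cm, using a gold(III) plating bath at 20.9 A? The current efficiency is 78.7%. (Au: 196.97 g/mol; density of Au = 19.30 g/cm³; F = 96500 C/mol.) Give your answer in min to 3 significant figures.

1.22 min

Plated area = 2 × 4.46 × 15.7 = 140.0 cm²
Volume = 140.0 × 3.02×10⁻⁴ cm = 0.04228 cm³
m(Au) = 0.04228 × 19.30 = 0.8160 g
n(Au) = 0.8160 / 196.97 = 0.004143 mol; n(e⁻) = 3 × 0.004143 = 0.01243 mol
Q = 0.01243 × 96500 / 0.787 = 1524 C
t = 1524 / 20.9 = 72.92 s = 1.22 min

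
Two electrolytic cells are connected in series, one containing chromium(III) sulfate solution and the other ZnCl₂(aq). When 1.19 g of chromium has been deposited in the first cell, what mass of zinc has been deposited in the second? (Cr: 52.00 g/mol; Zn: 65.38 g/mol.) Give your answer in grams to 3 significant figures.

2.24 g

n(Cr) = 1.19 / 52.00 = 0.02288 mol
Cr³⁺ + 3e⁻ → Cr, so n(e⁻) = 3 × 0.02288 = 0.06864 mol
The cells are in series, so the same charge (and hence the same n(e⁻) = 0.06864 mol) passes through both.
Zn²⁺ + 2e⁻ → Zn, so n(Zn) = 0.06864 / 2 = 0.03432 mol
m(Zn) = 0.03432 × 65.38 = 2.24 g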